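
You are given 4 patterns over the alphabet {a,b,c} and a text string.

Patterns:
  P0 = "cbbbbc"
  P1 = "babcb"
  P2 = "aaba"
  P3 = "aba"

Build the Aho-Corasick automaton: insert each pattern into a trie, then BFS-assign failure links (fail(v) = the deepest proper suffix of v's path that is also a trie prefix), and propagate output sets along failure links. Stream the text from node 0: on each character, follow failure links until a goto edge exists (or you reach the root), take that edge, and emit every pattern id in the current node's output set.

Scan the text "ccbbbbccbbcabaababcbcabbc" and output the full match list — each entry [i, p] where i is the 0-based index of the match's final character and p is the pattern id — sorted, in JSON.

Build automaton:
Trie (insert patterns):
  0='ε' goto a→12 b→7 c→1
  1='c' goto b→2
  2='cb' goto b→3
  3='cbb' goto b→4
  4='cbbb' goto b→5
  5='cbbbb' goto c→6
  6='cbbbbc' goto ·  ←P0
  7='b' goto a→8
  8='ba' goto b→9
  9='bab' goto c→10
  10='babc' goto b→11
  11='babcb' goto ·  ←P1
  12='a' goto a→13 b→16
  13='aa' goto b→14
  14='aab' goto a→15
  15='aaba' goto ·  ←P2
  16='ab' goto a→17
  17='aba' goto ·  ←P3

BFS fail/out derivation:
  n1('c'): parent n0 fail=0; on 'c' 0 → fail=0;  out ∅∪∅=∅
  n7('b'): parent n0 fail=0; on 'b' 0 → fail=0;  out ∅∪∅=∅
  n12('a'): parent n0 fail=0; on 'a' 0 → fail=0;  out ∅∪∅=∅
  n2('cb'): parent n1 fail=0; on 'b' 0 → fail=7;  out ∅∪∅=∅
  n8('ba'): parent n7 fail=0; on 'a' 0 → fail=12;  out ∅∪∅=∅
  n13('aa'): parent n12 fail=0; on 'a' 0 → fail=12;  out ∅∪∅=∅
  n16('ab'): parent n12 fail=0; on 'b' 0 → fail=7;  out ∅∪∅=∅
  n3('cbb'): parent n2 fail=7; on 'b' 7→0 → fail=7;  out ∅∪∅=∅
  n9('bab'): parent n8 fail=12; on 'b' 12 → fail=16;  out ∅∪∅=∅
  n14('aab'): parent n13 fail=12; on 'b' 12 → fail=16;  out ∅∪∅=∅
  n17('aba'): parent n16 fail=7; on 'a' 7 → fail=8;  out {3}∪∅={3}
  n4('cbbb'): parent n3 fail=7; on 'b' 7→0 → fail=7;  out ∅∪∅=∅
  n10('babc'): parent n9 fail=16; on 'c' 16→7→0 → fail=1;  out ∅∪∅=∅
  n15('aaba'): parent n14 fail=16; on 'a' 16 → fail=17;  out {2}∪{3}={2,3}
  n5('cbbbb'): parent n4 fail=7; on 'b' 7→0 → fail=7;  out ∅∪∅=∅
  n11('babcb'): parent n10 fail=1; on 'b' 1 → fail=2;  out {1}∪∅={1}
  n6('cbbbbc'): parent n5 fail=7; on 'c' 7→0 → fail=1;  out {0}∪∅={0}

Run:
pos 0 'c': at 1
pos 1 'c': at 1 (fail-walked)
pos 2 'b': at 2
pos 3 'b': at 3
pos 4 'b': at 4
pos 5 'b': at 5
pos 6 'c': at 6  → match P0@[1:6]
pos 7 'c': at 1 (fail-walked)
pos 8 'b': at 2
pos 9 'b': at 3
pos 10 'c': at 1 (fail-walked)
pos 11 'a': at 12 (fail-walked)
pos 12 'b': at 16
pos 13 'a': at 17  → match P3@[11:13]
pos 14 'a': at 13 (fail-walked)
pos 15 'b': at 14
pos 16 'a': at 15  → match P2@[13:16],P3@[14:16]
pos 17 'b': at 9 (fail-walked)
pos 18 'c': at 10
pos 19 'b': at 11  → match P1@[15:19]
pos 20 'c': at 1 (fail-walked)
pos 21 'a': at 12 (fail-walked)
pos 22 'b': at 16
pos 23 'b': at 7 (fail-walked)
pos 24 'c': at 1 (fail-walked)

Result: [[6,0],[13,3],[16,2],[16,3],[19,1]]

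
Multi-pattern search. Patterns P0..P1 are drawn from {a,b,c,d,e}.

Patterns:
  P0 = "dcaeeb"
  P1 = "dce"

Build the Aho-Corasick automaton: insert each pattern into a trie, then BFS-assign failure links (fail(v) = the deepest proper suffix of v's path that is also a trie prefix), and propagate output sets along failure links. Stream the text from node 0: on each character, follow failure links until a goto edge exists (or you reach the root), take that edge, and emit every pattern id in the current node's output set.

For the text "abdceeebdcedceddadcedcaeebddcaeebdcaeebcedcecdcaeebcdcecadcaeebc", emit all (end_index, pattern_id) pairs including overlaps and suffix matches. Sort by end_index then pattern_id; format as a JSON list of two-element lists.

Construct AC machine:
Trie (insert patterns):
  0='ε' goto d→1
  1='d' goto c→2
  2='dc' goto a→3 e→7
  3='dca' goto e→4
  4='dcae' goto e→5
  5='dcaee' goto b→6
  6='dcaeeb' goto ·  ←P0
  7='dce' goto ·  ←P1

BFS fail/out derivation:
  n1('d'): parent n0 fail=0; on 'd' 0 → fail=0;  out ∅∪∅=∅
  n2('dc'): parent n1 fail=0; on 'c' 0 → fail=0;  out ∅∪∅=∅
  n3('dca'): parent n2 fail=0; on 'a' 0 → fail=0;  out ∅∪∅=∅
  n7('dce'): parent n2 fail=0; on 'e' 0 → fail=0;  out {1}∪∅={1}
  n4('dcae'): parent n3 fail=0; on 'e' 0 → fail=0;  out ∅∪∅=∅
  n5('dcaee'): parent n4 fail=0; on 'e' 0 → fail=0;  out ∅∪∅=∅
  n6('dcaeeb'): parent n5 fail=0; on 'b' 0 → fail=0;  out {0}∪∅={0}

Scan:
i=0 'a': node 0→0
i=1 'b': node 0→0
i=2 'd': node 0→1
i=3 'c': node 1→2
i=4 'e': node 2→7  ** P1@[2:4]
i=5 'e': node 7→0 (fail-walked)
i=6 'e': node 0→0
i=7 'b': node 0→0
i=8 'd': node 0→1
i=9 'c': node 1→2
i=10 'e': node 2→7  ** P1@[8:10]
i=11 'd': node 7→1 (fail-walked)
i=12 'c': node 1→2
i=13 'e': node 2→7  ** P1@[11:13]
i=14 'd': node 7→1 (fail-walked)
i=15 'd': node 1→1 (fail-walked)
i=16 'a': node 1→0 (fail-walked)
i=17 'd': node 0→1
i=18 'c': node 1→2
i=19 'e': node 2→7  ** P1@[17:19]
i=20 'd': node 7→1 (fail-walked)
i=21 'c': node 1→2
i=22 'a': node 2→3
i=23 'e': node 3→4
i=24 'e': node 4→5
i=25 'b': node 5→6  ** P0@[20:25]
i=26 'd': node 6→1 (fail-walked)
i=27 'd': node 1→1 (fail-walked)
i=28 'c': node 1→2
i=29 'a': node 2→3
i=30 'e': node 3→4
i=31 'e': node 4→5
i=32 'b': node 5→6  ** P0@[27:32]
i=33 'd': node 6→1 (fail-walked)
i=34 'c': node 1→2
i=35 'a': node 2→3
i=36 'e': node 3→4
i=37 'e': node 4→5
i=38 'b': node 5→6  ** P0@[33:38]
i=39 'c': node 6→0 (fail-walked)
i=40 'e': node 0→0
i=41 'd': node 0→1
i=42 'c': node 1→2
i=43 'e': node 2→7  ** P1@[41:43]
i=44 'c': node 7→0 (fail-walked)
i=45 'd': node 0→1
i=46 'c': node 1→2
i=47 'a': node 2→3
i=48 'e': node 3→4
i=49 'e': node 4→5
i=50 'b': node 5→6  ** P0@[45:50]
i=51 'c': node 6→0 (fail-walked)
i=52 'd': node 0→1
i=53 'c': node 1→2
i=54 'e': node 2→7  ** P1@[52:54]
i=55 'c': node 7→0 (fail-walked)
i=56 'a': node 0→0
i=57 'd': node 0→1
i=58 'c': node 1→2
i=59 'a': node 2→3
i=60 'e': node 3→4
i=61 'e': node 4→5
i=62 'b': node 5→6  ** P0@[57:62]
i=63 'c': node 6→0 (fail-walked)

All matches (sorted): [[4,1],[10,1],[13,1],[19,1],[25,0],[32,0],[38,0],[43,1],[50,0],[54,1],[62,0]]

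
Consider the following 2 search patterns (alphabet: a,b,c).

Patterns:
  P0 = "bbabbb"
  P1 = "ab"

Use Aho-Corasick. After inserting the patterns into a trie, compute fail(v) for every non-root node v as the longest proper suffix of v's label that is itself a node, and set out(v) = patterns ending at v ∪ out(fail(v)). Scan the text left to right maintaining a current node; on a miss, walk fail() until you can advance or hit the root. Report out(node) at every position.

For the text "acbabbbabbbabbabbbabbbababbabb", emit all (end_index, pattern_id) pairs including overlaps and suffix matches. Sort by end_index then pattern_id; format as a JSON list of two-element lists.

Construct AC machine:
Trie (insert patterns):
  n0 'ε': a→7 b→1
  n1 'b': b→2
  n2 'bb': a→3
  n3 'bba': b→4
  n4 'bbab': b→5
  n5 'bbabb': b→6
  n6 'bbabbb': ·  [P0 ends]
  n7 'a': b→8
  n8 'ab': ·  [P1 ends]

BFS fail/out derivation:
  fail(1) 'b': from fail(0)=0 chase 'b': 0 ⇒ 0;  out=∅∪out(0)=∅
  fail(7) 'a': from fail(0)=0 chase 'a': 0 ⇒ 0;  out=∅∪out(0)=∅
  fail(2) 'bb': from fail(1)=0 chase 'b': 0 ⇒ 1;  out=∅∪out(1)=∅
  fail(8) 'ab': from fail(7)=0 chase 'b': 0 ⇒ 1;  out={1}∪out(1)={1}
  fail(3) 'bba': from fail(2)=1 chase 'a': 1→0 ⇒ 7;  out=∅∪out(7)=∅
  fail(4) 'bbab': from fail(3)=7 chase 'b': 7 ⇒ 8;  out=∅∪out(8)={1}
  fail(5) 'bbabb': from fail(4)=8 chase 'b': 8→1 ⇒ 2;  out=∅∪out(2)=∅
  fail(6) 'bbabbb': from fail(5)=2 chase 'b': 2→1 ⇒ 2;  out={0}∪out(2)={0}

Run:
[0] read 'a'  n0⇒n7
[1] read 'c'  n7⇒n0 ·f
[2] read 'b'  n0⇒n1
[3] read 'a'  n1⇒n7 ·f
[4] read 'b'  n7⇒n8  emit P1@[3:4]
[5] read 'b'  n8⇒n2 ·f
[6] read 'b'  n2⇒n2 ·f
[7] read 'a'  n2⇒n3
[8] read 'b'  n3⇒n4  emit P1@[7:8]
[9] read 'b'  n4⇒n5
[10] read 'b'  n5⇒n6  emit P0@[5:10]
[11] read 'a'  n6⇒n3 ·f
[12] read 'b'  n3⇒n4  emit P1@[11:12]
[13] read 'b'  n4⇒n5
[14] read 'a'  n5⇒n3 ·f
[15] read 'b'  n3⇒n4  emit P1@[14:15]
[16] read 'b'  n4⇒n5
[17] read 'b'  n5⇒n6  emit P0@[12:17]
[18] read 'a'  n6⇒n3 ·f
[19] read 'b'  n3⇒n4  emit P1@[18:19]
[20] read 'b'  n4⇒n5
[21] read 'b'  n5⇒n6  emit P0@[16:21]
[22] read 'a'  n6⇒n3 ·f
[23] read 'b'  n3⇒n4  emit P1@[22:23]
[24] read 'a'  n4⇒n7 ·f
[25] read 'b'  n7⇒n8  emit P1@[24:25]
[26] read 'b'  n8⇒n2 ·f
[27] read 'a'  n2⇒n3
[28] read 'b'  n3⇒n4  emit P1@[27:28]
[29] read 'b'  n4⇒n5

All matches (sorted): [[4,1],[8,1],[10,0],[12,1],[15,1],[17,0],[19,1],[21,0],[23,1],[25,1],[28,1]]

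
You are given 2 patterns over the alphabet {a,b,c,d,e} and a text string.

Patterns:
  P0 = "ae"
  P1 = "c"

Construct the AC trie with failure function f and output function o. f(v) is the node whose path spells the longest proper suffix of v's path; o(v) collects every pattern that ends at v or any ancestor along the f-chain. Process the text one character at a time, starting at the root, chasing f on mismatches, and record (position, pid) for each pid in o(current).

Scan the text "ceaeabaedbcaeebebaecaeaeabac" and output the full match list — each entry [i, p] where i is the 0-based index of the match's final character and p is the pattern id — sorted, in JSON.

Build:
Trie nodes:
  0='ε' goto a→1 c→3
  1='a' goto e→2
  2='ae' goto ·  ←P0
  3='c' goto ·  ←P1

Failure links (BFS by depth):
  fail(1) 'a': from fail(0)=0 chase 'a': 0 ⇒ 0;  out=∅∪out(0)=∅
  fail(3) 'c': from fail(0)=0 chase 'c': 0 ⇒ 0;  out={1}∪out(0)={1}
  fail(2) 'ae': from fail(1)=0 chase 'e': 0 ⇒ 0;  out={0}∪out(0)={0}

Run:
i=0 'c': node 0→3  ** P1@[0:0]
i=1 'e': node 3→0 ·f
i=2 'a': node 0→1
i=3 'e': node 1→2  ** P0@[2:3]
i=4 'a': node 2→1 ·f
i=5 'b': node 1→0 ·f
i=6 'a': node 0→1
i=7 'e': node 1→2  ** P0@[6:7]
i=8 'd': node 2→0 ·f
i=9 'b': node 0→0
i=10 'c': node 0→3  ** P1@[10:10]
i=11 'a': node 3→1 ·f
i=12 'e': node 1→2  ** P0@[11:12]
i=13 'e': node 2→0 ·f
i=14 'b': node 0→0
i=15 'e': node 0→0
i=16 'b': node 0→0
i=17 'a': node 0→1
i=18 'e': node 1→2  ** P0@[17:18]
i=19 'c': node 2→3 ·f  ** P1@[19:19]
i=20 'a': node 3→1 ·f
i=21 'e': node 1→2  ** P0@[20:21]
i=22 'a': node 2→1 ·f
i=23 'e': node 1→2  ** P0@[22:23]
i=24 'a': node 2→1 ·f
i=25 'b': node 1→0 ·f
i=26 'a': node 0→1
i=27 'c': node 1→3 ·f  ** P1@[27:27]

Matches: [[0,1],[3,0],[7,0],[10,1],[12,0],[18,0],[19,1],[21,0],[23,0],[27,1]]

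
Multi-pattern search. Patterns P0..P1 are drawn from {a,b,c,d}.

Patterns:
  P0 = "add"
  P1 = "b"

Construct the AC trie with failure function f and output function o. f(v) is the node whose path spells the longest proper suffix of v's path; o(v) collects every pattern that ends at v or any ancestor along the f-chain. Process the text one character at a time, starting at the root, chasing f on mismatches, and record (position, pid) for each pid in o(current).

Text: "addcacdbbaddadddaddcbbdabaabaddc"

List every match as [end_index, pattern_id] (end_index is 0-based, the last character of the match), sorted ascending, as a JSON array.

Construct AC machine:
Trie (insert patterns):
  0='ε' goto a→1 b→4
  1='a' goto d→2
  2='ad' goto d→3
  3='add' goto ·  ←P0
  4='b' goto ·  ←P1

BFS fail/out derivation:
  n1('a'): parent n0 fail=0; on 'a' 0 → fail=0;  out ∅∪∅=∅
  n4('b'): parent n0 fail=0; on 'b' 0 → fail=0;  out {1}∪∅={1}
  n2('ad'): parent n1 fail=0; on 'd' 0 → fail=0;  out ∅∪∅=∅
  n3('add'): parent n2 fail=0; on 'd' 0 → fail=0;  out {0}∪∅={0}

Run:
i=0 'a': node 0→1
i=1 'd': node 1→2
i=2 'd': node 2→3  emit P0@[0:2]
i=3 'c': node 3→0 (fail-walked)
i=4 'a': node 0→1
i=5 'c': node 1→0 (fail-walked)
i=6 'd': node 0→0
i=7 'b': node 0→4  emit P1@[7:7]
i=8 'b': node 4→4 (fail-walked)  emit P1@[8:8]
i=9 'a': node 4→1 (fail-walked)
i=10 'd': node 1→2
i=11 'd': node 2→3  emit P0@[9:11]
i=12 'a': node 3→1 (fail-walked)
i=13 'd': node 1→2
i=14 'd': node 2→3  emit P0@[12:14]
i=15 'd': node 3→0 (fail-walked)
i=16 'a': node 0→1
i=17 'd': node 1→2
i=18 'd': node 2→3  emit P0@[16:18]
i=19 'c': node 3→0 (fail-walked)
i=20 'b': node 0→4  emit P1@[20:20]
i=21 'b': node 4→4 (fail-walked)  emit P1@[21:21]
i=22 'd': node 4→0 (fail-walked)
i=23 'a': node 0→1
i=24 'b': node 1→4 (fail-walked)  emit P1@[24:24]
i=25 'a': node 4→1 (fail-walked)
i=26 'a': node 1→1 (fail-walked)
i=27 'b': node 1→4 (fail-walked)  emit P1@[27:27]
i=28 'a': node 4→1 (fail-walked)
i=29 'd': node 1→2
i=30 'd': node 2→3  emit P0@[28:30]
i=31 'c': node 3→0 (fail-walked)

Matches: [[2,0],[7,1],[8,1],[11,0],[14,0],[18,0],[20,1],[21,1],[24,1],[27,1],[30,0]]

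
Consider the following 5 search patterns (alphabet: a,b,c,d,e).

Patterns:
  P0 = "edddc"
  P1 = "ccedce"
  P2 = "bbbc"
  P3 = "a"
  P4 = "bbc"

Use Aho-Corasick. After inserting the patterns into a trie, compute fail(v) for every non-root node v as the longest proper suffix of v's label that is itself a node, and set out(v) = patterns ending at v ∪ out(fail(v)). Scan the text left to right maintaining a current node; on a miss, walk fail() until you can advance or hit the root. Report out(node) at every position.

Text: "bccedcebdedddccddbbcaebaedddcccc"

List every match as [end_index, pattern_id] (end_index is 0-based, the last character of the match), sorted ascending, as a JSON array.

Build:
Trie nodes:
  n0 'ε': a→16 b→12 c→6 e→1
  n1 'e': d→2
  n2 'ed': d→3
  n3 'edd': d→4
  n4 'eddd': c→5
  n5 'edddc': ·  ←P0
  n6 'c': c→7
  n7 'cc': e→8
  n8 'cce': d→9
  n9 'cced': c→10
  n10 'ccedc': e→11
  n11 'ccedce': ·  ←P1
  n12 'b': b→13
  n13 'bb': b→14 c→17
  n14 'bbb': c→15
  n15 'bbbc': ·  ←P2
  n16 'a': ·  ←P3
  n17 'bbc': ·  ←P4

BFS fail/out derivation:
  n1('e'): parent n0 fail=0; on 'e' 0 → fail=0;  out ∅∪∅=∅
  n6('c'): parent n0 fail=0; on 'c' 0 → fail=0;  out ∅∪∅=∅
  n12('b'): parent n0 fail=0; on 'b' 0 → fail=0;  out ∅∪∅=∅
  n16('a'): parent n0 fail=0; on 'a' 0 → fail=0;  out {3}∪∅={3}
  n2('ed'): parent n1 fail=0; on 'd' 0 → fail=0;  out ∅∪∅=∅
  n7('cc'): parent n6 fail=0; on 'c' 0 → fail=6;  out ∅∪∅=∅
  n13('bb'): parent n12 fail=0; on 'b' 0 → fail=12;  out ∅∪∅=∅
  n3('edd'): parent n2 fail=0; on 'd' 0 → fail=0;  out ∅∪∅=∅
  n8('cce'): parent n7 fail=6; on 'e' 6→0 → fail=1;  out ∅∪∅=∅
  n14('bbb'): parent n13 fail=12; on 'b' 12 → fail=13;  out ∅∪∅=∅
  n17('bbc'): parent n13 fail=12; on 'c' 12→0 → fail=6;  out {4}∪∅={4}
  n4('eddd'): parent n3 fail=0; on 'd' 0 → fail=0;  out ∅∪∅=∅
  n9('cced'): parent n8 fail=1; on 'd' 1 → fail=2;  out ∅∪∅=∅
  n15('bbbc'): parent n14 fail=13; on 'c' 13 → fail=17;  out {2}∪{4}={2,4}
  n5('edddc'): parent n4 fail=0; on 'c' 0 → fail=6;  out {0}∪∅={0}
  n10('ccedc'): parent n9 fail=2; on 'c' 2→0 → fail=6;  out ∅∪∅=∅
  n11('ccedce'): parent n10 fail=6; on 'e' 6→0 → fail=1;  out {1}∪∅={1}

Scan:
pos 0 'b': at 12
pos 1 'c': at 6 (via fail)
pos 2 'c': at 7
pos 3 'e': at 8
pos 4 'd': at 9
pos 5 'c': at 10
pos 6 'e': at 11  emit P1@[1:6]
pos 7 'b': at 12 (via fail)
pos 8 'd': at 0 (via fail)
pos 9 'e': at 1
pos 10 'd': at 2
pos 11 'd': at 3
pos 12 'd': at 4
pos 13 'c': at 5  emit P0@[9:13]
pos 14 'c': at 7 (via fail)
pos 15 'd': at 0 (via fail)
pos 16 'd': at 0
pos 17 'b': at 12
pos 18 'b': at 13
pos 19 'c': at 17  emit P4@[17:19]
pos 20 'a': at 16 (via fail)  emit P3@[20:20]
pos 21 'e': at 1 (via fail)
pos 22 'b': at 12 (via fail)
pos 23 'a': at 16 (via fail)  emit P3@[23:23]
pos 24 'e': at 1 (via fail)
pos 25 'd': at 2
pos 26 'd': at 3
pos 27 'd': at 4
pos 28 'c': at 5  emit P0@[24:28]
pos 29 'c': at 7 (via fail)
pos 30 'c': at 7 (via fail)
pos 31 'c': at 7 (via fail)

All matches (sorted): [[6,1],[13,0],[19,4],[20,3],[23,3],[28,0]]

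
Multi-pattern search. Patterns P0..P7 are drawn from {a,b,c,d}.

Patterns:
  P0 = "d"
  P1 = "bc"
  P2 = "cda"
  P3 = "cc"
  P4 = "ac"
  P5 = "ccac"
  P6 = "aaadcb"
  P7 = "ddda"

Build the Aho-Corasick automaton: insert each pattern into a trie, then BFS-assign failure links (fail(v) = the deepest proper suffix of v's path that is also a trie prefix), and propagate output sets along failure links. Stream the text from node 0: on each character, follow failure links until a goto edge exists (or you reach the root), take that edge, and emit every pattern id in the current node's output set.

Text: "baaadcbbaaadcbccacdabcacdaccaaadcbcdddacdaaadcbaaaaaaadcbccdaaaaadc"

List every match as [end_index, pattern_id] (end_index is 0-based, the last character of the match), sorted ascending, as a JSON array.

Construct AC machine:
Trie nodes:
  n0 'ε': a→8 b→2 c→4 d→1
  n1 'd': d→17  [P0 ends]
  n2 'b': c→3
  n3 'bc': ·  [P1 ends]
  n4 'c': c→7 d→5
  n5 'cd': a→6
  n6 'cda': ·  [P2 ends]
  n7 'cc': a→10  [P3 ends]
  n8 'a': a→12 c→9
  n9 'ac': ·  [P4 ends]
  n10 'cca': c→11
  n11 'ccac': ·  [P5 ends]
  n12 'aa': a→13
  n13 'aaa': d→14
  n14 'aaad': c→15
  n15 'aaadc': b→16
  n16 'aaadcb': ·  [P6 ends]
  n17 'dd': d→18
  n18 'ddd': a→19
  n19 'ddda': ·  [P7 ends]

BFS fail/out derivation:
  n1('d'): parent n0 fail=0; on 'd' 0 → fail=0;  out {0}∪∅={0}
  n2('b'): parent n0 fail=0; on 'b' 0 → fail=0;  out ∅∪∅=∅
  n4('c'): parent n0 fail=0; on 'c' 0 → fail=0;  out ∅∪∅=∅
  n8('a'): parent n0 fail=0; on 'a' 0 → fail=0;  out ∅∪∅=∅
  n3('bc'): parent n2 fail=0; on 'c' 0 → fail=4;  out {1}∪∅={1}
  n5('cd'): parent n4 fail=0; on 'd' 0 → fail=1;  out ∅∪{0}={0}
  n7('cc'): parent n4 fail=0; on 'c' 0 → fail=4;  out {3}∪∅={3}
  n9('ac'): parent n8 fail=0; on 'c' 0 → fail=4;  out {4}∪∅={4}
  n12('aa'): parent n8 fail=0; on 'a' 0 → fail=8;  out ∅∪∅=∅
  n17('dd'): parent n1 fail=0; on 'd' 0 → fail=1;  out ∅∪{0}={0}
  n6('cda'): parent n5 fail=1; on 'a' 1→0 → fail=8;  out {2}∪∅={2}
  n10('cca'): parent n7 fail=4; on 'a' 4→0 → fail=8;  out ∅∪∅=∅
  n13('aaa'): parent n12 fail=8; on 'a' 8 → fail=12;  out ∅∪∅=∅
  n18('ddd'): parent n17 fail=1; on 'd' 1 → fail=17;  out ∅∪{0}={0}
  n11('ccac'): parent n10 fail=8; on 'c' 8 → fail=9;  out {5}∪{4}={4,5}
  n14('aaad'): parent n13 fail=12; on 'd' 12→8→0 → fail=1;  out ∅∪{0}={0}
  n19('ddda'): parent n18 fail=17; on 'a' 17→1→0 → fail=8;  out {7}∪∅={7}
  n15('aaadc'): parent n14 fail=1; on 'c' 1→0 → fail=4;  out ∅∪∅=∅
  n16('aaadcb'): parent n15 fail=4; on 'b' 4→0 → fail=2;  out {6}∪∅={6}

Scan:
i=0 'b': node 0→2
i=1 'a': node 2→8 (via fail)
i=2 'a': node 8→12
i=3 'a': node 12→13
i=4 'd': node 13→14  ** P0@[4:4]
i=5 'c': node 14→15
i=6 'b': node 15→16  ** P6@[1:6]
i=7 'b': node 16→2 (via fail)
i=8 'a': node 2→8 (via fail)
i=9 'a': node 8→12
i=10 'a': node 12→13
i=11 'd': node 13→14  ** P0@[11:11]
i=12 'c': node 14→15
i=13 'b': node 15→16  ** P6@[8:13]
i=14 'c': node 16→3 (via fail)  ** P1@[13:14]
i=15 'c': node 3→7 (via fail)  ** P3@[14:15]
i=16 'a': node 7→10
i=17 'c': node 10→11  ** P4@[16:17],P5@[14:17]
i=18 'd': node 11→5 (via fail)  ** P0@[18:18]
i=19 'a': node 5→6  ** P2@[17:19]
i=20 'b': node 6→2 (via fail)
i=21 'c': node 2→3  ** P1@[20:21]
i=22 'a': node 3→8 (via fail)
i=23 'c': node 8→9  ** P4@[22:23]
i=24 'd': node 9→5 (via fail)  ** P0@[24:24]
i=25 'a': node 5→6  ** P2@[23:25]
i=26 'c': node 6→9 (via fail)  ** P4@[25:26]
i=27 'c': node 9→7 (via fail)  ** P3@[26:27]
i=28 'a': node 7→10
i=29 'a': node 10→12 (via fail)
i=30 'a': node 12→13
i=31 'd': node 13→14  ** P0@[31:31]
i=32 'c': node 14→15
i=33 'b': node 15→16  ** P6@[28:33]
i=34 'c': node 16→3 (via fail)  ** P1@[33:34]
i=35 'd': node 3→5 (via fail)  ** P0@[35:35]
i=36 'd': node 5→17 (via fail)  ** P0@[36:36]
i=37 'd': node 17→18  ** P0@[37:37]
i=38 'a': node 18→19  ** P7@[35:38]
i=39 'c': node 19→9 (via fail)  ** P4@[38:39]
i=40 'd': node 9→5 (via fail)  ** P0@[40:40]
i=41 'a': node 5→6  ** P2@[39:41]
i=42 'a': node 6→12 (via fail)
i=43 'a': node 12→13
i=44 'd': node 13→14  ** P0@[44:44]
i=45 'c': node 14→15
i=46 'b': node 15→16  ** P6@[41:46]
i=47 'a': node 16→8 (via fail)
i=48 'a': node 8→12
i=49 'a': node 12→13
i=50 'a': node 13→13 (via fail)
i=51 'a': node 13→13 (via fail)
i=52 'a': node 13→13 (via fail)
i=53 'a': node 13→13 (via fail)
i=54 'd': node 13→14  ** P0@[54:54]
i=55 'c': node 14→15
i=56 'b': node 15→16  ** P6@[51:56]
i=57 'c': node 16→3 (via fail)  ** P1@[56:57]
i=58 'c': node 3→7 (via fail)  ** P3@[57:58]
i=59 'd': node 7→5 (via fail)  ** P0@[59:59]
i=60 'a': node 5→6  ** P2@[58:60]
i=61 'a': node 6→12 (via fail)
i=62 'a': node 12→13
i=63 'a': node 13→13 (via fail)
i=64 'a': node 13→13 (via fail)
i=65 'd': node 13→14  ** P0@[65:65]
i=66 'c': node 14→15

Result: [[4,0],[6,6],[11,0],[13,6],[14,1],[15,3],[17,4],[17,5],[18,0],[19,2],[21,1],[23,4],[24,0],[25,2],[26,4],[27,3],[31,0],[33,6],[34,1],[35,0],[36,0],[37,0],[38,7],[39,4],[40,0],[41,2],[44,0],[46,6],[54,0],[56,6],[57,1],[58,3],[59,0],[60,2],[65,0]]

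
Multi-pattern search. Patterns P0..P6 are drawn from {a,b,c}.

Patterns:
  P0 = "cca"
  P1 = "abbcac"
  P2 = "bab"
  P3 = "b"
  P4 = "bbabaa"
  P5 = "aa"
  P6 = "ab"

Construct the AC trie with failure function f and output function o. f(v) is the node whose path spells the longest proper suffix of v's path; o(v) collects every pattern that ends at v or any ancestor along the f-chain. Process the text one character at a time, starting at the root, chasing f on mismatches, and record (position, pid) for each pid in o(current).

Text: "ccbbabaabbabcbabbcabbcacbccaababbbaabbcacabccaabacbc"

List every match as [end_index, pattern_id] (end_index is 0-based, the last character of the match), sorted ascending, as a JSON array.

Build automaton:
Trie nodes:
  0='ε' goto a→4 b→10 c→1
  1='c' goto c→2
  2='cc' goto a→3
  3='cca' goto ·  ←P0
  4='a' goto a→18 b→5
  5='ab' goto b→6  ←P6
  6='abb' goto c→7
  7='abbc' goto a→8
  8='abbca' goto c→9
  9='abbcac' goto ·  ←P1
  10='b' goto a→11 b→13  ←P3
  11='ba' goto b→12
  12='bab' goto ·  ←P2
  13='bb' goto a→14
  14='bba' goto b→15
  15='bbab' goto a→16
  16='bbaba' goto a→17
  17='bbabaa' goto ·  ←P4
  18='aa' goto ·  ←P5

Failure links (BFS by depth):
  n1('c'): parent n0 fail=0; on 'c' 0 → fail=0;  out ∅∪∅=∅
  n4('a'): parent n0 fail=0; on 'a' 0 → fail=0;  out ∅∪∅=∅
  n10('b'): parent n0 fail=0; on 'b' 0 → fail=0;  out {3}∪∅={3}
  n2('cc'): parent n1 fail=0; on 'c' 0 → fail=1;  out ∅∪∅=∅
  n5('ab'): parent n4 fail=0; on 'b' 0 → fail=10;  out {6}∪{3}={3,6}
  n11('ba'): parent n10 fail=0; on 'a' 0 → fail=4;  out ∅∪∅=∅
  n13('bb'): parent n10 fail=0; on 'b' 0 → fail=10;  out ∅∪{3}={3}
  n18('aa'): parent n4 fail=0; on 'a' 0 → fail=4;  out {5}∪∅={5}
  n3('cca'): parent n2 fail=1; on 'a' 1→0 → fail=4;  out {0}∪∅={0}
  n6('abb'): parent n5 fail=10; on 'b' 10 → fail=13;  out ∅∪{3}={3}
  n12('bab'): parent n11 fail=4; on 'b' 4 → fail=5;  out {2}∪{3,6}={2,3,6}
  n14('bba'): parent n13 fail=10; on 'a' 10 → fail=11;  out ∅∪∅=∅
  n7('abbc'): parent n6 fail=13; on 'c' 13→10→0 → fail=1;  out ∅∪∅=∅
  n15('bbab'): parent n14 fail=11; on 'b' 11 → fail=12;  out ∅∪{2,3,6}={2,3,6}
  n8('abbca'): parent n7 fail=1; on 'a' 1→0 → fail=4;  out ∅∪∅=∅
  n16('bbaba'): parent n15 fail=12; on 'a' 12→5→10 → fail=11;  out ∅∪∅=∅
  n9('abbcac'): parent n8 fail=4; on 'c' 4→0 → fail=1;  out {1}∪∅={1}
  n17('bbabaa'): parent n16 fail=11; on 'a' 11→4 → fail=18;  out {4}∪{5}={4,5}

Scan:
i=0 'c': node 0→1
i=1 'c': node 1→2
i=2 'b': node 2→10 (fail-walked)  ** P3@[2:2]
i=3 'b': node 10→13  ** P3@[3:3]
i=4 'a': node 13→14
i=5 'b': node 14→15  ** P2@[3:5],P3@[5:5],P6@[4:5]
i=6 'a': node 15→16
i=7 'a': node 16→17  ** P4@[2:7],P5@[6:7]
i=8 'b': node 17→5 (fail-walked)  ** P3@[8:8],P6@[7:8]
i=9 'b': node 5→6  ** P3@[9:9]
i=10 'a': node 6→14 (fail-walked)
i=11 'b': node 14→15  ** P2@[9:11],P3@[11:11],P6@[10:11]
i=12 'c': node 15→1 (fail-walked)
i=13 'b': node 1→10 (fail-walked)  ** P3@[13:13]
i=14 'a': node 10→11
i=15 'b': node 11→12  ** P2@[13:15],P3@[15:15],P6@[14:15]
i=16 'b': node 12→6 (fail-walked)  ** P3@[16:16]
i=17 'c': node 6→7
i=18 'a': node 7→8
i=19 'b': node 8→5 (fail-walked)  ** P3@[19:19],P6@[18:19]
i=20 'b': node 5→6  ** P3@[20:20]
i=21 'c': node 6→7
i=22 'a': node 7→8
i=23 'c': node 8→9  ** P1@[18:23]
i=24 'b': node 9→10 (fail-walked)  ** P3@[24:24]
i=25 'c': node 10→1 (fail-walked)
i=26 'c': node 1→2
i=27 'a': node 2→3  ** P0@[25:27]
i=28 'a': node 3→18 (fail-walked)  ** P5@[27:28]
i=29 'b': node 18→5 (fail-walked)  ** P3@[29:29],P6@[28:29]
i=30 'a': node 5→11 (fail-walked)
i=31 'b': node 11→12  ** P2@[29:31],P3@[31:31],P6@[30:31]
i=32 'b': node 12→6 (fail-walked)  ** P3@[32:32]
i=33 'b': node 6→13 (fail-walked)  ** P3@[33:33]
i=34 'a': node 13→14
i=35 'a': node 14→18 (fail-walked)  ** P5@[34:35]
i=36 'b': node 18→5 (fail-walked)  ** P3@[36:36],P6@[35:36]
i=37 'b': node 5→6  ** P3@[37:37]
i=38 'c': node 6→7
i=39 'a': node 7→8
i=40 'c': node 8→9  ** P1@[35:40]
i=41 'a': node 9→4 (fail-walked)
i=42 'b': node 4→5  ** P3@[42:42],P6@[41:42]
i=43 'c': node 5→1 (fail-walked)
i=44 'c': node 1→2
i=45 'a': node 2→3  ** P0@[43:45]
i=46 'a': node 3→18 (fail-walked)  ** P5@[45:46]
i=47 'b': node 18→5 (fail-walked)  ** P3@[47:47],P6@[46:47]
i=48 'a': node 5→11 (fail-walked)
i=49 'c': node 11→1 (fail-walked)
i=50 'b': node 1→10 (fail-walked)  ** P3@[50:50]
i=51 'c': node 10→1 (fail-walked)

Result: [[2,3],[3,3],[5,2],[5,3],[5,6],[7,4],[7,5],[8,3],[8,6],[9,3],[11,2],[11,3],[11,6],[13,3],[15,2],[15,3],[15,6],[16,3],[19,3],[19,6],[20,3],[23,1],[24,3],[27,0],[28,5],[29,3],[29,6],[31,2],[31,3],[31,6],[32,3],[33,3],[35,5],[36,3],[36,6],[37,3],[40,1],[42,3],[42,6],[45,0],[46,5],[47,3],[47,6],[50,3]]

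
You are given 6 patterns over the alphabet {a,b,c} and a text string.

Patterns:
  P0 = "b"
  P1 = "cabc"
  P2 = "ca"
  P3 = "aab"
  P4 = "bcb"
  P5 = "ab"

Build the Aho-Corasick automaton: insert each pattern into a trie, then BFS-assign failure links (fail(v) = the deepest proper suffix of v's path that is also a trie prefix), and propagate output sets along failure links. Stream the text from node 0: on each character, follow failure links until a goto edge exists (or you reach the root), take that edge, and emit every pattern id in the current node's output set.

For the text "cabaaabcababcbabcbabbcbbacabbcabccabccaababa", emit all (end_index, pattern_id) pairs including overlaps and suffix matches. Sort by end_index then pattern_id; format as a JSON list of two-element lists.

Build:
Trie (insert patterns):
  n0 'ε': a→6 b→1 c→2
  n1 'b': c→9  [P0 ends]
  n2 'c': a→3
  n3 'ca': b→4  [P2 ends]
  n4 'cab': c→5
  n5 'cabc': ·  [P1 ends]
  n6 'a': a→7 b→11
  n7 'aa': b→8
  n8 'aab': ·  [P3 ends]
  n9 'bc': b→10
  n10 'bcb': ·  [P4 ends]
  n11 'ab': ·  [P5 ends]

Failure links (BFS by depth):
  fail(1) 'b': from fail(0)=0 chase 'b': 0 ⇒ 0;  out={0}∪out(0)={0}
  fail(2) 'c': from fail(0)=0 chase 'c': 0 ⇒ 0;  out=∅∪out(0)=∅
  fail(6) 'a': from fail(0)=0 chase 'a': 0 ⇒ 0;  out=∅∪out(0)=∅
  fail(3) 'ca': from fail(2)=0 chase 'a': 0 ⇒ 6;  out={2}∪out(6)={2}
  fail(7) 'aa': from fail(6)=0 chase 'a': 0 ⇒ 6;  out=∅∪out(6)=∅
  fail(9) 'bc': from fail(1)=0 chase 'c': 0 ⇒ 2;  out=∅∪out(2)=∅
  fail(11) 'ab': from fail(6)=0 chase 'b': 0 ⇒ 1;  out={5}∪out(1)={0,5}
  fail(4) 'cab': from fail(3)=6 chase 'b': 6 ⇒ 11;  out=∅∪out(11)={0,5}
  fail(8) 'aab': from fail(7)=6 chase 'b': 6 ⇒ 11;  out={3}∪out(11)={0,3,5}
  fail(10) 'bcb': from fail(9)=2 chase 'b': 2→0 ⇒ 1;  out={4}∪out(1)={0,4}
  fail(5) 'cabc': from fail(4)=11 chase 'c': 11→1 ⇒ 9;  out={1}∪out(9)={1}

Text stream:
pos 0 'c': at 2
pos 1 'a': at 3  ** P2@[0:1]
pos 2 'b': at 4  ** P0@[2:2],P5@[1:2]
pos 3 'a': at 6 (fail-walked)
pos 4 'a': at 7
pos 5 'a': at 7 (fail-walked)
pos 6 'b': at 8  ** P0@[6:6],P3@[4:6],P5@[5:6]
pos 7 'c': at 9 (fail-walked)
pos 8 'a': at 3 (fail-walked)  ** P2@[7:8]
pos 9 'b': at 4  ** P0@[9:9],P5@[8:9]
pos 10 'a': at 6 (fail-walked)
pos 11 'b': at 11  ** P0@[11:11],P5@[10:11]
pos 12 'c': at 9 (fail-walked)
pos 13 'b': at 10  ** P0@[13:13],P4@[11:13]
pos 14 'a': at 6 (fail-walked)
pos 15 'b': at 11  ** P0@[15:15],P5@[14:15]
pos 16 'c': at 9 (fail-walked)
pos 17 'b': at 10  ** P0@[17:17],P4@[15:17]
pos 18 'a': at 6 (fail-walked)
pos 19 'b': at 11  ** P0@[19:19],P5@[18:19]
pos 20 'b': at 1 (fail-walked)  ** P0@[20:20]
pos 21 'c': at 9
pos 22 'b': at 10  ** P0@[22:22],P4@[20:22]
pos 23 'b': at 1 (fail-walked)  ** P0@[23:23]
pos 24 'a': at 6 (fail-walked)
pos 25 'c': at 2 (fail-walked)
pos 26 'a': at 3  ** P2@[25:26]
pos 27 'b': at 4  ** P0@[27:27],P5@[26:27]
pos 28 'b': at 1 (fail-walked)  ** P0@[28:28]
pos 29 'c': at 9
pos 30 'a': at 3 (fail-walked)  ** P2@[29:30]
pos 31 'b': at 4  ** P0@[31:31],P5@[30:31]
pos 32 'c': at 5  ** P1@[29:32]
pos 33 'c': at 2 (fail-walked)
pos 34 'a': at 3  ** P2@[33:34]
pos 35 'b': at 4  ** P0@[35:35],P5@[34:35]
pos 36 'c': at 5  ** P1@[33:36]
pos 37 'c': at 2 (fail-walked)
pos 38 'a': at 3  ** P2@[37:38]
pos 39 'a': at 7 (fail-walked)
pos 40 'b': at 8  ** P0@[40:40],P3@[38:40],P5@[39:40]
pos 41 'a': at 6 (fail-walked)
pos 42 'b': at 11  ** P0@[42:42],P5@[41:42]
pos 43 'a': at 6 (fail-walked)

Result: [[1,2],[2,0],[2,5],[6,0],[6,3],[6,5],[8,2],[9,0],[9,5],[11,0],[11,5],[13,0],[13,4],[15,0],[15,5],[17,0],[17,4],[19,0],[19,5],[20,0],[22,0],[22,4],[23,0],[26,2],[27,0],[27,5],[28,0],[30,2],[31,0],[31,5],[32,1],[34,2],[35,0],[35,5],[36,1],[38,2],[40,0],[40,3],[40,5],[42,0],[42,5]]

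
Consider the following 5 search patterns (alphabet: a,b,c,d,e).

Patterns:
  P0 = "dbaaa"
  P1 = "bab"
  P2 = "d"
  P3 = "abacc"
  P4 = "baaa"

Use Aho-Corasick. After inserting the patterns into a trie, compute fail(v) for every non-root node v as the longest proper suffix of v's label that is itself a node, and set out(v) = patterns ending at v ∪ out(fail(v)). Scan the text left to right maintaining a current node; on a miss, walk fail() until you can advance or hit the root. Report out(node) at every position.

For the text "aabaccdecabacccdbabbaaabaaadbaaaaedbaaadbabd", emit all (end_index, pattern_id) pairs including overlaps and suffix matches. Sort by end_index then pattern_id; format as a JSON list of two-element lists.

Build:
Trie (insert patterns):
  0='ε' goto a→9 b→6 d→1
  1='d' goto b→2  ←P2
  2='db' goto a→3
  3='dba' goto a→4
  4='dbaa' goto a→5
  5='dbaaa' goto ·  ←P0
  6='b' goto a→7
  7='ba' goto a→14 b→8
  8='bab' goto ·  ←P1
  9='a' goto b→10
  10='ab' goto a→11
  11='aba' goto c→12
  12='abac' goto c→13
  13='abacc' goto ·  ←P3
  14='baa' goto a→15
  15='baaa' goto ·  ←P4

BFS fail/out derivation:
  fail(1) 'd': from fail(0)=0 chase 'd': 0 ⇒ 0;  out={2}∪out(0)={2}
  fail(6) 'b': from fail(0)=0 chase 'b': 0 ⇒ 0;  out=∅∪out(0)=∅
  fail(9) 'a': from fail(0)=0 chase 'a': 0 ⇒ 0;  out=∅∪out(0)=∅
  fail(2) 'db': from fail(1)=0 chase 'b': 0 ⇒ 6;  out=∅∪out(6)=∅
  fail(7) 'ba': from fail(6)=0 chase 'a': 0 ⇒ 9;  out=∅∪out(9)=∅
  fail(10) 'ab': from fail(9)=0 chase 'b': 0 ⇒ 6;  out=∅∪out(6)=∅
  fail(3) 'dba': from fail(2)=6 chase 'a': 6 ⇒ 7;  out=∅∪out(7)=∅
  fail(8) 'bab': from fail(7)=9 chase 'b': 9 ⇒ 10;  out={1}∪out(10)={1}
  fail(11) 'aba': from fail(10)=6 chase 'a': 6 ⇒ 7;  out=∅∪out(7)=∅
  fail(14) 'baa': from fail(7)=9 chase 'a': 9→0 ⇒ 9;  out=∅∪out(9)=∅
  fail(4) 'dbaa': from fail(3)=7 chase 'a': 7 ⇒ 14;  out=∅∪out(14)=∅
  fail(12) 'abac': from fail(11)=7 chase 'c': 7→9→0 ⇒ 0;  out=∅∪out(0)=∅
  fail(15) 'baaa': from fail(14)=9 chase 'a': 9→0 ⇒ 9;  out={4}∪out(9)={4}
  fail(5) 'dbaaa': from fail(4)=14 chase 'a': 14 ⇒ 15;  out={0}∪out(15)={0,4}
  fail(13) 'abacc': from fail(12)=0 chase 'c': 0 ⇒ 0;  out={3}∪out(0)={3}

Scan:
i=0 'a': node 0→9
i=1 'a': node 9→9 (via fail)
i=2 'b': node 9→10
i=3 'a': node 10→11
i=4 'c': node 11→12
i=5 'c': node 12→13  ** P3@[1:5]
i=6 'd': node 13→1 (via fail)  ** P2@[6:6]
i=7 'e': node 1→0 (via fail)
i=8 'c': node 0→0
i=9 'a': node 0→9
i=10 'b': node 9→10
i=11 'a': node 10→11
i=12 'c': node 11→12
i=13 'c': node 12→13  ** P3@[9:13]
i=14 'c': node 13→0 (via fail)
i=15 'd': node 0→1  ** P2@[15:15]
i=16 'b': node 1→2
i=17 'a': node 2→3
i=18 'b': node 3→8 (via fail)  ** P1@[16:18]
i=19 'b': node 8→6 (via fail)
i=20 'a': node 6→7
i=21 'a': node 7→14
i=22 'a': node 14→15  ** P4@[19:22]
i=23 'b': node 15→10 (via fail)
i=24 'a': node 10→11
i=25 'a': node 11→14 (via fail)
i=26 'a': node 14→15  ** P4@[23:26]
i=27 'd': node 15→1 (via fail)  ** P2@[27:27]
i=28 'b': node 1→2
i=29 'a': node 2→3
i=30 'a': node 3→4
i=31 'a': node 4→5  ** P0@[27:31],P4@[28:31]
i=32 'a': node 5→9 (via fail)
i=33 'e': node 9→0 (via fail)
i=34 'd': node 0→1  ** P2@[34:34]
i=35 'b': node 1→2
i=36 'a': node 2→3
i=37 'a': node 3→4
i=38 'a': node 4→5  ** P0@[34:38],P4@[35:38]
i=39 'd': node 5→1 (via fail)  ** P2@[39:39]
i=40 'b': node 1→2
i=41 'a': node 2→3
i=42 'b': node 3→8 (via fail)  ** P1@[40:42]
i=43 'd': node 8→1 (via fail)  ** P2@[43:43]

Matches: [[5,3],[6,2],[13,3],[15,2],[18,1],[22,4],[26,4],[27,2],[31,0],[31,4],[34,2],[38,0],[38,4],[39,2],[42,1],[43,2]]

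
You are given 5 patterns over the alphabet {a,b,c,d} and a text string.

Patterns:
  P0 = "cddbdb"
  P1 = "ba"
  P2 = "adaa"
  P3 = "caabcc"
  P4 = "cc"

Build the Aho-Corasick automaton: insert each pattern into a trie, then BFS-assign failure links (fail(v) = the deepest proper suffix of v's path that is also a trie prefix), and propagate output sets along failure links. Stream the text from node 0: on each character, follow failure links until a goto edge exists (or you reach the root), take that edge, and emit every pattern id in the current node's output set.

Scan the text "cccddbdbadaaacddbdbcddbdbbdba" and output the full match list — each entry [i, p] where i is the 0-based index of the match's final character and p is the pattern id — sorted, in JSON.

Build automaton:
Trie (insert patterns):
  n0 'ε': a→9 b→7 c→1
  n1 'c': a→13 c→18 d→2
  n2 'cd': d→3
  n3 'cdd': b→4
  n4 'cddb': d→5
  n5 'cddbd': b→6
  n6 'cddbdb': ·  ←P0
  n7 'b': a→8
  n8 'ba': ·  ←P1
  n9 'a': d→10
  n10 'ad': a→11
  n11 'ada': a→12
  n12 'adaa': ·  ←P2
  n13 'ca': a→14
  n14 'caa': b→15
  n15 'caab': c→16
  n16 'caabc': c→17
  n17 'caabcc': ·  ←P3
  n18 'cc': ·  ←P4

BFS fail/out derivation:
  n1('c'): parent n0 fail=0; on 'c' 0 → fail=0;  out ∅∪∅=∅
  n7('b'): parent n0 fail=0; on 'b' 0 → fail=0;  out ∅∪∅=∅
  n9('a'): parent n0 fail=0; on 'a' 0 → fail=0;  out ∅∪∅=∅
  n2('cd'): parent n1 fail=0; on 'd' 0 → fail=0;  out ∅∪∅=∅
  n8('ba'): parent n7 fail=0; on 'a' 0 → fail=9;  out {1}∪∅={1}
  n10('ad'): parent n9 fail=0; on 'd' 0 → fail=0;  out ∅∪∅=∅
  n13('ca'): parent n1 fail=0; on 'a' 0 → fail=9;  out ∅∪∅=∅
  n18('cc'): parent n1 fail=0; on 'c' 0 → fail=1;  out {4}∪∅={4}
  n3('cdd'): parent n2 fail=0; on 'd' 0 → fail=0;  out ∅∪∅=∅
  n11('ada'): parent n10 fail=0; on 'a' 0 → fail=9;  out ∅∪∅=∅
  n14('caa'): parent n13 fail=9; on 'a' 9→0 → fail=9;  out ∅∪∅=∅
  n4('cddb'): parent n3 fail=0; on 'b' 0 → fail=7;  out ∅∪∅=∅
  n12('adaa'): parent n11 fail=9; on 'a' 9→0 → fail=9;  out {2}∪∅={2}
  n15('caab'): parent n14 fail=9; on 'b' 9→0 → fail=7;  out ∅∪∅=∅
  n5('cddbd'): parent n4 fail=7; on 'd' 7→0 → fail=0;  out ∅∪∅=∅
  n16('caabc'): parent n15 fail=7; on 'c' 7→0 → fail=1;  out ∅∪∅=∅
  n6('cddbdb'): parent n5 fail=0; on 'b' 0 → fail=7;  out {0}∪∅={0}
  n17('caabcc'): parent n16 fail=1; on 'c' 1 → fail=18;  out {3}∪{4}={3,4}

Run:
i=0 'c': node 0→1
i=1 'c': node 1→18  → match P4@[0:1]
i=2 'c': node 18→18 (fail-walked)  → match P4@[1:2]
i=3 'd': node 18→2 (fail-walked)
i=4 'd': node 2→3
i=5 'b': node 3→4
i=6 'd': node 4→5
i=7 'b': node 5→6  → match P0@[2:7]
i=8 'a': node 6→8 (fail-walked)  → match P1@[7:8]
i=9 'd': node 8→10 (fail-walked)
i=10 'a': node 10→11
i=11 'a': node 11→12  → match P2@[8:11]
i=12 'a': node 12→9 (fail-walked)
i=13 'c': node 9→1 (fail-walked)
i=14 'd': node 1→2
i=15 'd': node 2→3
i=16 'b': node 3→4
i=17 'd': node 4→5
i=18 'b': node 5→6  → match P0@[13:18]
i=19 'c': node 6→1 (fail-walked)
i=20 'd': node 1→2
i=21 'd': node 2→3
i=22 'b': node 3→4
i=23 'd': node 4→5
i=24 'b': node 5→6  → match P0@[19:24]
i=25 'b': node 6→7 (fail-walked)
i=26 'd': node 7→0 (fail-walked)
i=27 'b': node 0→7
i=28 'a': node 7→8  → match P1@[27:28]

Matches: [[1,4],[2,4],[7,0],[8,1],[11,2],[18,0],[24,0],[28,1]]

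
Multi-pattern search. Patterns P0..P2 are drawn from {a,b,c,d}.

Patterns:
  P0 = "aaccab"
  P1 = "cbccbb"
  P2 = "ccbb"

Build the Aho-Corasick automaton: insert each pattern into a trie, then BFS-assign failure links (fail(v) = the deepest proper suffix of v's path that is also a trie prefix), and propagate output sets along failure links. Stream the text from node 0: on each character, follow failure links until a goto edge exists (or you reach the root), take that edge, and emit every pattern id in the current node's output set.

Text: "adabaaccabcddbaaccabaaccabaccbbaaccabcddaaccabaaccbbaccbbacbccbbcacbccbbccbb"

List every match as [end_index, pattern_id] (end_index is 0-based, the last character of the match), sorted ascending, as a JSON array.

Build:
Trie nodes:
  n0 'ε': a→1 c→7
  n1 'a': a→2
  n2 'aa': c→3
  n3 'aac': c→4
  n4 'aacc': a→5
  n5 'aacca': b→6
  n6 'aaccab': ·  ←P0
  n7 'c': b→8 c→13
  n8 'cb': c→9
  n9 'cbc': c→10
  n10 'cbcc': b→11
  n11 'cbccb': b→12
  n12 'cbccbb': ·  ←P1
  n13 'cc': b→14
  n14 'ccb': b→15
  n15 'ccbb': ·  ←P2

BFS fail/out derivation:
  n1('a'): parent n0 fail=0; on 'a' 0 → fail=0;  out ∅∪∅=∅
  n7('c'): parent n0 fail=0; on 'c' 0 → fail=0;  out ∅∪∅=∅
  n2('aa'): parent n1 fail=0; on 'a' 0 → fail=1;  out ∅∪∅=∅
  n8('cb'): parent n7 fail=0; on 'b' 0 → fail=0;  out ∅∪∅=∅
  n13('cc'): parent n7 fail=0; on 'c' 0 → fail=7;  out ∅∪∅=∅
  n3('aac'): parent n2 fail=1; on 'c' 1→0 → fail=7;  out ∅∪∅=∅
  n9('cbc'): parent n8 fail=0; on 'c' 0 → fail=7;  out ∅∪∅=∅
  n14('ccb'): parent n13 fail=7; on 'b' 7 → fail=8;  out ∅∪∅=∅
  n4('aacc'): parent n3 fail=7; on 'c' 7 → fail=13;  out ∅∪∅=∅
  n10('cbcc'): parent n9 fail=7; on 'c' 7 → fail=13;  out ∅∪∅=∅
  n15('ccbb'): parent n14 fail=8; on 'b' 8→0 → fail=0;  out {2}∪∅={2}
  n5('aacca'): parent n4 fail=13; on 'a' 13→7→0 → fail=1;  out ∅∪∅=∅
  n11('cbccb'): parent n10 fail=13; on 'b' 13 → fail=14;  out ∅∪∅=∅
  n6('aaccab'): parent n5 fail=1; on 'b' 1→0 → fail=0;  out {0}∪∅={0}
  n12('cbccbb'): parent n11 fail=14; on 'b' 14 → fail=15;  out {1}∪{2}={1,2}

Scan:
i=0 'a': node 0→1
i=1 'd': node 1→0 (fail-walked)
i=2 'a': node 0→1
i=3 'b': node 1→0 (fail-walked)
i=4 'a': node 0→1
i=5 'a': node 1→2
i=6 'c': node 2→3
i=7 'c': node 3→4
i=8 'a': node 4→5
i=9 'b': node 5→6  → match P0@[4:9]
i=10 'c': node 6→7 (fail-walked)
i=11 'd': node 7→0 (fail-walked)
i=12 'd': node 0→0
i=13 'b': node 0→0
i=14 'a': node 0→1
i=15 'a': node 1→2
i=16 'c': node 2→3
i=17 'c': node 3→4
i=18 'a': node 4→5
i=19 'b': node 5→6  → match P0@[14:19]
i=20 'a': node 6→1 (fail-walked)
i=21 'a': node 1→2
i=22 'c': node 2→3
i=23 'c': node 3→4
i=24 'a': node 4→5
i=25 'b': node 5→6  → match P0@[20:25]
i=26 'a': node 6→1 (fail-walked)
i=27 'c': node 1→7 (fail-walked)
i=28 'c': node 7→13
i=29 'b': node 13→14
i=30 'b': node 14→15  → match P2@[27:30]
i=31 'a': node 15→1 (fail-walked)
i=32 'a': node 1→2
i=33 'c': node 2→3
i=34 'c': node 3→4
i=35 'a': node 4→5
i=36 'b': node 5→6  → match P0@[31:36]
i=37 'c': node 6→7 (fail-walked)
i=38 'd': node 7→0 (fail-walked)
i=39 'd': node 0→0
i=40 'a': node 0→1
i=41 'a': node 1→2
i=42 'c': node 2→3
i=43 'c': node 3→4
i=44 'a': node 4→5
i=45 'b': node 5→6  → match P0@[40:45]
i=46 'a': node 6→1 (fail-walked)
i=47 'a': node 1→2
i=48 'c': node 2→3
i=49 'c': node 3→4
i=50 'b': node 4→14 (fail-walked)
i=51 'b': node 14→15  → match P2@[48:51]
i=52 'a': node 15→1 (fail-walked)
i=53 'c': node 1→7 (fail-walked)
i=54 'c': node 7→13
i=55 'b': node 13→14
i=56 'b': node 14→15  → match P2@[53:56]
i=57 'a': node 15→1 (fail-walked)
i=58 'c': node 1→7 (fail-walked)
i=59 'b': node 7→8
i=60 'c': node 8→9
i=61 'c': node 9→10
i=62 'b': node 10→11
i=63 'b': node 11→12  → match P1@[58:63],P2@[60:63]
i=64 'c': node 12→7 (fail-walked)
i=65 'a': node 7→1 (fail-walked)
i=66 'c': node 1→7 (fail-walked)
i=67 'b': node 7→8
i=68 'c': node 8→9
i=69 'c': node 9→10
i=70 'b': node 10→11
i=71 'b': node 11→12  → match P1@[66:71],P2@[68:71]
i=72 'c': node 12→7 (fail-walked)
i=73 'c': node 7→13
i=74 'b': node 13→14
i=75 'b': node 14→15  → match P2@[72:75]

All matches (sorted): [[9,0],[19,0],[25,0],[30,2],[36,0],[45,0],[51,2],[56,2],[63,1],[63,2],[71,1],[71,2],[75,2]]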